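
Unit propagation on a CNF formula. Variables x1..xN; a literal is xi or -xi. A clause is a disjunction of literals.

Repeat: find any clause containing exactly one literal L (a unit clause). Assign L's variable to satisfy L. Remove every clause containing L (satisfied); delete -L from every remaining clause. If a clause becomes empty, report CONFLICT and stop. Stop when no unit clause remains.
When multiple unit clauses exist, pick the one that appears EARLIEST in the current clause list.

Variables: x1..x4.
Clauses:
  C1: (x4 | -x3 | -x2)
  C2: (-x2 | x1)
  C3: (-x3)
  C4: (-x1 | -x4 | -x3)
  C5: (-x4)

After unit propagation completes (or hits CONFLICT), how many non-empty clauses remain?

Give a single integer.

unit clause [-3] forces x3=F; simplify:
  satisfied 3 clause(s); 2 remain; assigned so far: [3]
unit clause [-4] forces x4=F; simplify:
  satisfied 1 clause(s); 1 remain; assigned so far: [3, 4]

Answer: 1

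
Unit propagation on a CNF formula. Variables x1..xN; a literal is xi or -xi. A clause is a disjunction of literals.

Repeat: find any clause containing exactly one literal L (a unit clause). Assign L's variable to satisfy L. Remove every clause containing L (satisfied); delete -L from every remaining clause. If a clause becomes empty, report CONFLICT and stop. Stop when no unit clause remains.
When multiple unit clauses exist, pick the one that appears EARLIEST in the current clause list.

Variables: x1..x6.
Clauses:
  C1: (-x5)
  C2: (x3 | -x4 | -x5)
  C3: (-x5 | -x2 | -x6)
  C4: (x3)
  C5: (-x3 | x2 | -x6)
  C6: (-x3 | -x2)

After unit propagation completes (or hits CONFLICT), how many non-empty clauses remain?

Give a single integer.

Answer: 0

Derivation:
unit clause [-5] forces x5=F; simplify:
  satisfied 3 clause(s); 3 remain; assigned so far: [5]
unit clause [3] forces x3=T; simplify:
  drop -3 from [-3, 2, -6] -> [2, -6]
  drop -3 from [-3, -2] -> [-2]
  satisfied 1 clause(s); 2 remain; assigned so far: [3, 5]
unit clause [-2] forces x2=F; simplify:
  drop 2 from [2, -6] -> [-6]
  satisfied 1 clause(s); 1 remain; assigned so far: [2, 3, 5]
unit clause [-6] forces x6=F; simplify:
  satisfied 1 clause(s); 0 remain; assigned so far: [2, 3, 5, 6]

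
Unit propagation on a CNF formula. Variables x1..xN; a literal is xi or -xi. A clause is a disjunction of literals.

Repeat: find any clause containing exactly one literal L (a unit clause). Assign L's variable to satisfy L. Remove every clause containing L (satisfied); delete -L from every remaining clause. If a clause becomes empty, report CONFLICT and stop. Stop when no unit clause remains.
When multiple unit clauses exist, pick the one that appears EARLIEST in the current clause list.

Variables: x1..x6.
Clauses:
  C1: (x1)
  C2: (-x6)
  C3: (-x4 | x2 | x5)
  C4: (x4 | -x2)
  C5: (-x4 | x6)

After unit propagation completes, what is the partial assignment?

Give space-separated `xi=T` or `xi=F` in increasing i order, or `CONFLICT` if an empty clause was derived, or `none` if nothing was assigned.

unit clause [1] forces x1=T; simplify:
  satisfied 1 clause(s); 4 remain; assigned so far: [1]
unit clause [-6] forces x6=F; simplify:
  drop 6 from [-4, 6] -> [-4]
  satisfied 1 clause(s); 3 remain; assigned so far: [1, 6]
unit clause [-4] forces x4=F; simplify:
  drop 4 from [4, -2] -> [-2]
  satisfied 2 clause(s); 1 remain; assigned so far: [1, 4, 6]
unit clause [-2] forces x2=F; simplify:
  satisfied 1 clause(s); 0 remain; assigned so far: [1, 2, 4, 6]

Answer: x1=T x2=F x4=F x6=F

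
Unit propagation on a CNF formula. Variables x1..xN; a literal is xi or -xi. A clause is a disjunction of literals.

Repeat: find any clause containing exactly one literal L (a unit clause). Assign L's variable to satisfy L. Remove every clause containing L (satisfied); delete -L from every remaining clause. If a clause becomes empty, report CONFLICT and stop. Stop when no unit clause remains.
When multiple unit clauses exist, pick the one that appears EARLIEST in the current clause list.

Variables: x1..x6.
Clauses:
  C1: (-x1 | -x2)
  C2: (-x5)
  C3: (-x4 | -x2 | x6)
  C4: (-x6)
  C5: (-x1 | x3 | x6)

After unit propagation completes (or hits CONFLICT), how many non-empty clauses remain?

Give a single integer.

unit clause [-5] forces x5=F; simplify:
  satisfied 1 clause(s); 4 remain; assigned so far: [5]
unit clause [-6] forces x6=F; simplify:
  drop 6 from [-4, -2, 6] -> [-4, -2]
  drop 6 from [-1, 3, 6] -> [-1, 3]
  satisfied 1 clause(s); 3 remain; assigned so far: [5, 6]

Answer: 3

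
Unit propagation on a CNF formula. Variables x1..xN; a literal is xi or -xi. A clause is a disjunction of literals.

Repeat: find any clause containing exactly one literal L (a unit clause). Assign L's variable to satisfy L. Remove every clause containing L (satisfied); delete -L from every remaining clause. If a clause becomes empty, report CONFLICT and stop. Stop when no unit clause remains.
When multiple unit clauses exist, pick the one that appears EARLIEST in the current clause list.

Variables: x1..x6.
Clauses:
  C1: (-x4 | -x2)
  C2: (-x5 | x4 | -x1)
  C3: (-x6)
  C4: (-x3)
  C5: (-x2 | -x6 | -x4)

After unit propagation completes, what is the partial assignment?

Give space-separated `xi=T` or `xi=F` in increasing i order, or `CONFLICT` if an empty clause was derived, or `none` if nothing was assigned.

unit clause [-6] forces x6=F; simplify:
  satisfied 2 clause(s); 3 remain; assigned so far: [6]
unit clause [-3] forces x3=F; simplify:
  satisfied 1 clause(s); 2 remain; assigned so far: [3, 6]

Answer: x3=F x6=F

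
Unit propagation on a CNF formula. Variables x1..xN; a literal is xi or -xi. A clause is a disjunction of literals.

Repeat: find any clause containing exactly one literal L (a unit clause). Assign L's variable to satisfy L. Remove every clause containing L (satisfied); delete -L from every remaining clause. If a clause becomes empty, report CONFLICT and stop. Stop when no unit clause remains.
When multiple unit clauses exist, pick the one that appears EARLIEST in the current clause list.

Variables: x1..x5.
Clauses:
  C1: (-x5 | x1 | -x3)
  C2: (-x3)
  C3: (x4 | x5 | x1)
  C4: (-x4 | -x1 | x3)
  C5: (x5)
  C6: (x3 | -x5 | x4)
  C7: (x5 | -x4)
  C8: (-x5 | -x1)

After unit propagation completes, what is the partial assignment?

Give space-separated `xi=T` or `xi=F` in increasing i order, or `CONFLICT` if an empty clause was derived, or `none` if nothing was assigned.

Answer: x1=F x3=F x4=T x5=T

Derivation:
unit clause [-3] forces x3=F; simplify:
  drop 3 from [-4, -1, 3] -> [-4, -1]
  drop 3 from [3, -5, 4] -> [-5, 4]
  satisfied 2 clause(s); 6 remain; assigned so far: [3]
unit clause [5] forces x5=T; simplify:
  drop -5 from [-5, 4] -> [4]
  drop -5 from [-5, -1] -> [-1]
  satisfied 3 clause(s); 3 remain; assigned so far: [3, 5]
unit clause [4] forces x4=T; simplify:
  drop -4 from [-4, -1] -> [-1]
  satisfied 1 clause(s); 2 remain; assigned so far: [3, 4, 5]
unit clause [-1] forces x1=F; simplify:
  satisfied 2 clause(s); 0 remain; assigned so far: [1, 3, 4, 5]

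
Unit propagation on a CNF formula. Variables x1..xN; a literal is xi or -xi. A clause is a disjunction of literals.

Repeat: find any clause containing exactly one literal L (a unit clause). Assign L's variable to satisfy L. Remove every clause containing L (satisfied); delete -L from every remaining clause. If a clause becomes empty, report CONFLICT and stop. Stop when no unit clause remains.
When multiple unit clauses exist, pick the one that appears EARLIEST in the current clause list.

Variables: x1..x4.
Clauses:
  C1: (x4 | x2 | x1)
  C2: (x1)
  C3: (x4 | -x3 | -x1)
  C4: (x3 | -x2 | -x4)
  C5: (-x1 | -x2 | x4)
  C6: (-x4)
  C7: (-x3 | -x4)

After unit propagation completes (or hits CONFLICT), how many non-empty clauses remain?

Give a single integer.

Answer: 0

Derivation:
unit clause [1] forces x1=T; simplify:
  drop -1 from [4, -3, -1] -> [4, -3]
  drop -1 from [-1, -2, 4] -> [-2, 4]
  satisfied 2 clause(s); 5 remain; assigned so far: [1]
unit clause [-4] forces x4=F; simplify:
  drop 4 from [4, -3] -> [-3]
  drop 4 from [-2, 4] -> [-2]
  satisfied 3 clause(s); 2 remain; assigned so far: [1, 4]
unit clause [-3] forces x3=F; simplify:
  satisfied 1 clause(s); 1 remain; assigned so far: [1, 3, 4]
unit clause [-2] forces x2=F; simplify:
  satisfied 1 clause(s); 0 remain; assigned so far: [1, 2, 3, 4]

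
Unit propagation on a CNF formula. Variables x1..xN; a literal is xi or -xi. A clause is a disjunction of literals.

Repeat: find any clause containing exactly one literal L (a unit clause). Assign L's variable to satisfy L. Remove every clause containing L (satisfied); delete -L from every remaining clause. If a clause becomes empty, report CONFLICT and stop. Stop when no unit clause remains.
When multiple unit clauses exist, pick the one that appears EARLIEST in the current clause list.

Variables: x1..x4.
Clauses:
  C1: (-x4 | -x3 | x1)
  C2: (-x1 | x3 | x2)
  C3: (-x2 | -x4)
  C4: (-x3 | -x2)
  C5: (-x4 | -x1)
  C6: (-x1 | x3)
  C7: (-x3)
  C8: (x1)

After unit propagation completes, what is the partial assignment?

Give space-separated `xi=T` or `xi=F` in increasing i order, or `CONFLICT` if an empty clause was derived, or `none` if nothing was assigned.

unit clause [-3] forces x3=F; simplify:
  drop 3 from [-1, 3, 2] -> [-1, 2]
  drop 3 from [-1, 3] -> [-1]
  satisfied 3 clause(s); 5 remain; assigned so far: [3]
unit clause [-1] forces x1=F; simplify:
  drop 1 from [1] -> [] (empty!)
  satisfied 3 clause(s); 2 remain; assigned so far: [1, 3]
CONFLICT (empty clause)

Answer: CONFLICT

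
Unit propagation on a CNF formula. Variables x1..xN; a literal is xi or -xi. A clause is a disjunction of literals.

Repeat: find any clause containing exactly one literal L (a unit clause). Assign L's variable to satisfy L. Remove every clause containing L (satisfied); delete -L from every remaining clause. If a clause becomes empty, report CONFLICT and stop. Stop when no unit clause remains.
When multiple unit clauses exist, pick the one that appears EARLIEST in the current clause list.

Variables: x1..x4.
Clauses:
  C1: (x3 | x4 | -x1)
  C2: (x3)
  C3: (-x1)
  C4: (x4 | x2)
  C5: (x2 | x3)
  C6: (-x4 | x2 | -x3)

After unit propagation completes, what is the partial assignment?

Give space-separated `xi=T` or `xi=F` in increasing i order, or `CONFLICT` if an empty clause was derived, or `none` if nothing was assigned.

Answer: x1=F x3=T

Derivation:
unit clause [3] forces x3=T; simplify:
  drop -3 from [-4, 2, -3] -> [-4, 2]
  satisfied 3 clause(s); 3 remain; assigned so far: [3]
unit clause [-1] forces x1=F; simplify:
  satisfied 1 clause(s); 2 remain; assigned so far: [1, 3]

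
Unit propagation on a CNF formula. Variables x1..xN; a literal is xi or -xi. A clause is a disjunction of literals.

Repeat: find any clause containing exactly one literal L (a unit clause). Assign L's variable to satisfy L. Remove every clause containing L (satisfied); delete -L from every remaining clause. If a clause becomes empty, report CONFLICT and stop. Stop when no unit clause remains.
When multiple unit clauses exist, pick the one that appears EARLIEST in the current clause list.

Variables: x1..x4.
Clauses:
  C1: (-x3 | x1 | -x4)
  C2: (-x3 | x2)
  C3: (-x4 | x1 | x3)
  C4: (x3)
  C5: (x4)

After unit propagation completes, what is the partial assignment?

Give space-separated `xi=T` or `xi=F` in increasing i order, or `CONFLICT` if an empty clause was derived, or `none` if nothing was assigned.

unit clause [3] forces x3=T; simplify:
  drop -3 from [-3, 1, -4] -> [1, -4]
  drop -3 from [-3, 2] -> [2]
  satisfied 2 clause(s); 3 remain; assigned so far: [3]
unit clause [2] forces x2=T; simplify:
  satisfied 1 clause(s); 2 remain; assigned so far: [2, 3]
unit clause [4] forces x4=T; simplify:
  drop -4 from [1, -4] -> [1]
  satisfied 1 clause(s); 1 remain; assigned so far: [2, 3, 4]
unit clause [1] forces x1=T; simplify:
  satisfied 1 clause(s); 0 remain; assigned so far: [1, 2, 3, 4]

Answer: x1=T x2=T x3=T x4=T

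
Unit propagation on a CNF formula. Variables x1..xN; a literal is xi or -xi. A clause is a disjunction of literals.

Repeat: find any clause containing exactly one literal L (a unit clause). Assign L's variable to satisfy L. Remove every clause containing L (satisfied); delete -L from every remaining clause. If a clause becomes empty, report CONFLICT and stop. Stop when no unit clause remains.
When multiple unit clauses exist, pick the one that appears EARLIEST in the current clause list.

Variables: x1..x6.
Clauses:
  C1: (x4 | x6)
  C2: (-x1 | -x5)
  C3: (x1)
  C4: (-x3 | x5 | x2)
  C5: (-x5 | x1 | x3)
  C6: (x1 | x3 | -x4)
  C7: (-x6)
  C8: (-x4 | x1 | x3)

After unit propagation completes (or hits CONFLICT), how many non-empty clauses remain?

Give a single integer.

unit clause [1] forces x1=T; simplify:
  drop -1 from [-1, -5] -> [-5]
  satisfied 4 clause(s); 4 remain; assigned so far: [1]
unit clause [-5] forces x5=F; simplify:
  drop 5 from [-3, 5, 2] -> [-3, 2]
  satisfied 1 clause(s); 3 remain; assigned so far: [1, 5]
unit clause [-6] forces x6=F; simplify:
  drop 6 from [4, 6] -> [4]
  satisfied 1 clause(s); 2 remain; assigned so far: [1, 5, 6]
unit clause [4] forces x4=T; simplify:
  satisfied 1 clause(s); 1 remain; assigned so far: [1, 4, 5, 6]

Answer: 1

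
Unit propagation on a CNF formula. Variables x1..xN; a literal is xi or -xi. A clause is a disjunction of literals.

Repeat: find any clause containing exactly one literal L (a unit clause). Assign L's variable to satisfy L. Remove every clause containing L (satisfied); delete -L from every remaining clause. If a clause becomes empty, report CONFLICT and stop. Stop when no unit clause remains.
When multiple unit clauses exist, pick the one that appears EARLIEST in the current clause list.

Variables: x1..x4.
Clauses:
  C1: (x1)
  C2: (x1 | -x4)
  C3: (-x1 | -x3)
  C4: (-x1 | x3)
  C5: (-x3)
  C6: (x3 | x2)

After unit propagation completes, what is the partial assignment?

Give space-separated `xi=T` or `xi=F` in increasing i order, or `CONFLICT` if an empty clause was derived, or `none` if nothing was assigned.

unit clause [1] forces x1=T; simplify:
  drop -1 from [-1, -3] -> [-3]
  drop -1 from [-1, 3] -> [3]
  satisfied 2 clause(s); 4 remain; assigned so far: [1]
unit clause [-3] forces x3=F; simplify:
  drop 3 from [3] -> [] (empty!)
  drop 3 from [3, 2] -> [2]
  satisfied 2 clause(s); 2 remain; assigned so far: [1, 3]
CONFLICT (empty clause)

Answer: CONFLICT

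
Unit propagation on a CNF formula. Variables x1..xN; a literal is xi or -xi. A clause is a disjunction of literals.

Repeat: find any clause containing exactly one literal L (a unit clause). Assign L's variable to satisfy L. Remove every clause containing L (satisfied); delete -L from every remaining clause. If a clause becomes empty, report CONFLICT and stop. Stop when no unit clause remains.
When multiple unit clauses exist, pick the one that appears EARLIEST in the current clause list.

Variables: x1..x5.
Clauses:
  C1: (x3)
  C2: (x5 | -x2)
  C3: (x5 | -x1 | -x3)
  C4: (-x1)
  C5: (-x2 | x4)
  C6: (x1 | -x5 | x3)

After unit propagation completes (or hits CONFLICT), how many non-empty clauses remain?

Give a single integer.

Answer: 2

Derivation:
unit clause [3] forces x3=T; simplify:
  drop -3 from [5, -1, -3] -> [5, -1]
  satisfied 2 clause(s); 4 remain; assigned so far: [3]
unit clause [-1] forces x1=F; simplify:
  satisfied 2 clause(s); 2 remain; assigned so far: [1, 3]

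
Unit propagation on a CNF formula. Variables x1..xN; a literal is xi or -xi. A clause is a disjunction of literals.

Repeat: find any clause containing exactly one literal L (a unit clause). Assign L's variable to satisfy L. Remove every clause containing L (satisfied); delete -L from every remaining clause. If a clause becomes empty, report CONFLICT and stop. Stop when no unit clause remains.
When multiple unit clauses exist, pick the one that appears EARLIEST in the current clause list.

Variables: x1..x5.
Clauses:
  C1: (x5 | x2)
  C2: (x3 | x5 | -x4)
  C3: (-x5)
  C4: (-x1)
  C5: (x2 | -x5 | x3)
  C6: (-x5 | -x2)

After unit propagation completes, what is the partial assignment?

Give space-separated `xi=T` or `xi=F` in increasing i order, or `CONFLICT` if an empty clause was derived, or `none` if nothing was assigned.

Answer: x1=F x2=T x5=F

Derivation:
unit clause [-5] forces x5=F; simplify:
  drop 5 from [5, 2] -> [2]
  drop 5 from [3, 5, -4] -> [3, -4]
  satisfied 3 clause(s); 3 remain; assigned so far: [5]
unit clause [2] forces x2=T; simplify:
  satisfied 1 clause(s); 2 remain; assigned so far: [2, 5]
unit clause [-1] forces x1=F; simplify:
  satisfied 1 clause(s); 1 remain; assigned so far: [1, 2, 5]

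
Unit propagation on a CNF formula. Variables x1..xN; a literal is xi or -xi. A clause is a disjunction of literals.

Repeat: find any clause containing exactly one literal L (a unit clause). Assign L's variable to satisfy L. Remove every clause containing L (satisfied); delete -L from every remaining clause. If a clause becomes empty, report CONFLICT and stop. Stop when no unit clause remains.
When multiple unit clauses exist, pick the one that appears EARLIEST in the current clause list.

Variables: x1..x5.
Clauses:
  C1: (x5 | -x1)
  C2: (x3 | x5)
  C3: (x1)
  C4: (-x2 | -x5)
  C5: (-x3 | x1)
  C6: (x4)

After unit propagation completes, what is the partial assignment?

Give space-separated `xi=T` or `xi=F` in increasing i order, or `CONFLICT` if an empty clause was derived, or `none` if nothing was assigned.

Answer: x1=T x2=F x4=T x5=T

Derivation:
unit clause [1] forces x1=T; simplify:
  drop -1 from [5, -1] -> [5]
  satisfied 2 clause(s); 4 remain; assigned so far: [1]
unit clause [5] forces x5=T; simplify:
  drop -5 from [-2, -5] -> [-2]
  satisfied 2 clause(s); 2 remain; assigned so far: [1, 5]
unit clause [-2] forces x2=F; simplify:
  satisfied 1 clause(s); 1 remain; assigned so far: [1, 2, 5]
unit clause [4] forces x4=T; simplify:
  satisfied 1 clause(s); 0 remain; assigned so far: [1, 2, 4, 5]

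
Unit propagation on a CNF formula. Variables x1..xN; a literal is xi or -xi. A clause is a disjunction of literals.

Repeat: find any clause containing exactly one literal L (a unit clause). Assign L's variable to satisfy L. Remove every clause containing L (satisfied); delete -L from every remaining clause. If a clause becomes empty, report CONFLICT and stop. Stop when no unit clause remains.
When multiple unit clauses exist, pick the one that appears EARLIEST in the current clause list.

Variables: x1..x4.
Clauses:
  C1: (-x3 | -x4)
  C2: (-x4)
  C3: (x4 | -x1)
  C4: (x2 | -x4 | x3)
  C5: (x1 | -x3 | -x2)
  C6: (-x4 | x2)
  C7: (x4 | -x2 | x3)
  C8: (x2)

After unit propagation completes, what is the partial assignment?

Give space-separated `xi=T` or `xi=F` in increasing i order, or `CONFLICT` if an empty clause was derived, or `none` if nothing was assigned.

Answer: CONFLICT

Derivation:
unit clause [-4] forces x4=F; simplify:
  drop 4 from [4, -1] -> [-1]
  drop 4 from [4, -2, 3] -> [-2, 3]
  satisfied 4 clause(s); 4 remain; assigned so far: [4]
unit clause [-1] forces x1=F; simplify:
  drop 1 from [1, -3, -2] -> [-3, -2]
  satisfied 1 clause(s); 3 remain; assigned so far: [1, 4]
unit clause [2] forces x2=T; simplify:
  drop -2 from [-3, -2] -> [-3]
  drop -2 from [-2, 3] -> [3]
  satisfied 1 clause(s); 2 remain; assigned so far: [1, 2, 4]
unit clause [-3] forces x3=F; simplify:
  drop 3 from [3] -> [] (empty!)
  satisfied 1 clause(s); 1 remain; assigned so far: [1, 2, 3, 4]
CONFLICT (empty clause)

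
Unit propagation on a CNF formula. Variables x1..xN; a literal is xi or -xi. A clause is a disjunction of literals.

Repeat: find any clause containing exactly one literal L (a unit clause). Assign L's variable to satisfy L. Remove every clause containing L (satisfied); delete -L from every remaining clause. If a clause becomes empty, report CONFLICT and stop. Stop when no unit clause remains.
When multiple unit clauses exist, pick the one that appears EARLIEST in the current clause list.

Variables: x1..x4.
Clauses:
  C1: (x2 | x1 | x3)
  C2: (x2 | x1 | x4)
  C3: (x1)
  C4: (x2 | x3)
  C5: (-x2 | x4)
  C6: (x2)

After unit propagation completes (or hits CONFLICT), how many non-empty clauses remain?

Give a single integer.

unit clause [1] forces x1=T; simplify:
  satisfied 3 clause(s); 3 remain; assigned so far: [1]
unit clause [2] forces x2=T; simplify:
  drop -2 from [-2, 4] -> [4]
  satisfied 2 clause(s); 1 remain; assigned so far: [1, 2]
unit clause [4] forces x4=T; simplify:
  satisfied 1 clause(s); 0 remain; assigned so far: [1, 2, 4]

Answer: 0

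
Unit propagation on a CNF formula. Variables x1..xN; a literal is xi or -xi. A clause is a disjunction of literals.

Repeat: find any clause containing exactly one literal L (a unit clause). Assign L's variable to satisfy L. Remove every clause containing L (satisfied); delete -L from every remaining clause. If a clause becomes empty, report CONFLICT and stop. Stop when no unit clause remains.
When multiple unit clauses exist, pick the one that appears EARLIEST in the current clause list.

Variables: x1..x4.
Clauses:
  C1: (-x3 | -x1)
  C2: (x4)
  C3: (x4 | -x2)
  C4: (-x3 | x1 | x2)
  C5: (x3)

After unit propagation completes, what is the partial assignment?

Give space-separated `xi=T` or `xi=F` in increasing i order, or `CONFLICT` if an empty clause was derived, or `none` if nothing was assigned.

unit clause [4] forces x4=T; simplify:
  satisfied 2 clause(s); 3 remain; assigned so far: [4]
unit clause [3] forces x3=T; simplify:
  drop -3 from [-3, -1] -> [-1]
  drop -3 from [-3, 1, 2] -> [1, 2]
  satisfied 1 clause(s); 2 remain; assigned so far: [3, 4]
unit clause [-1] forces x1=F; simplify:
  drop 1 from [1, 2] -> [2]
  satisfied 1 clause(s); 1 remain; assigned so far: [1, 3, 4]
unit clause [2] forces x2=T; simplify:
  satisfied 1 clause(s); 0 remain; assigned so far: [1, 2, 3, 4]

Answer: x1=F x2=T x3=T x4=T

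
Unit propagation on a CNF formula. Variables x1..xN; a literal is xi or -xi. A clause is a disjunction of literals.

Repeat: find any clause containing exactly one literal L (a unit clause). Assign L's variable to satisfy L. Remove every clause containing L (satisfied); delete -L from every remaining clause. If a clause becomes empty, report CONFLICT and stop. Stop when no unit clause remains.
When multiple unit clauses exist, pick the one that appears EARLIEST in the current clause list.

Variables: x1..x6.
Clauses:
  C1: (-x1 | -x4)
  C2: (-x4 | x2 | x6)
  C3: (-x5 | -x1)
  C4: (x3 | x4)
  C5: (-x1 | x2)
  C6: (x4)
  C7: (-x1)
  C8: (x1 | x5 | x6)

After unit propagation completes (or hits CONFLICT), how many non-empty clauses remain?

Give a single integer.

unit clause [4] forces x4=T; simplify:
  drop -4 from [-1, -4] -> [-1]
  drop -4 from [-4, 2, 6] -> [2, 6]
  satisfied 2 clause(s); 6 remain; assigned so far: [4]
unit clause [-1] forces x1=F; simplify:
  drop 1 from [1, 5, 6] -> [5, 6]
  satisfied 4 clause(s); 2 remain; assigned so far: [1, 4]

Answer: 2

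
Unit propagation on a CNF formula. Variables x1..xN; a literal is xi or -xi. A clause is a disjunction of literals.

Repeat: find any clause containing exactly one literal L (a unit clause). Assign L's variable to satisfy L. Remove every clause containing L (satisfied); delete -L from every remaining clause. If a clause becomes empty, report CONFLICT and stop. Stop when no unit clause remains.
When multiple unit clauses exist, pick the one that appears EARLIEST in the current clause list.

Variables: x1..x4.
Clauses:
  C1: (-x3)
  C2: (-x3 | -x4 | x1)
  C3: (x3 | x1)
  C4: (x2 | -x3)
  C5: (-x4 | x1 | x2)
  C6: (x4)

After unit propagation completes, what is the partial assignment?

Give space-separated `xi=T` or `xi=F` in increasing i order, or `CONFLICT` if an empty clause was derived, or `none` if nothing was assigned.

Answer: x1=T x3=F x4=T

Derivation:
unit clause [-3] forces x3=F; simplify:
  drop 3 from [3, 1] -> [1]
  satisfied 3 clause(s); 3 remain; assigned so far: [3]
unit clause [1] forces x1=T; simplify:
  satisfied 2 clause(s); 1 remain; assigned so far: [1, 3]
unit clause [4] forces x4=T; simplify:
  satisfied 1 clause(s); 0 remain; assigned so far: [1, 3, 4]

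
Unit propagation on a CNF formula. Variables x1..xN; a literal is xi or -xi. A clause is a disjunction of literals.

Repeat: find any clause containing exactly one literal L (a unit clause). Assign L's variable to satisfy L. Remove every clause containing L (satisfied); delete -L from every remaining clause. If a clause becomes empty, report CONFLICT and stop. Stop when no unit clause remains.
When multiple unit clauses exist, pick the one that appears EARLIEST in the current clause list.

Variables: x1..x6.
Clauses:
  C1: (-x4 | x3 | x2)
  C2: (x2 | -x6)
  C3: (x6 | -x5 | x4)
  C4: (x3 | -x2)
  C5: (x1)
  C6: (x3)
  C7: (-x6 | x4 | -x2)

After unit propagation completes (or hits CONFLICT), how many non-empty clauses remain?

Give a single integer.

unit clause [1] forces x1=T; simplify:
  satisfied 1 clause(s); 6 remain; assigned so far: [1]
unit clause [3] forces x3=T; simplify:
  satisfied 3 clause(s); 3 remain; assigned so far: [1, 3]

Answer: 3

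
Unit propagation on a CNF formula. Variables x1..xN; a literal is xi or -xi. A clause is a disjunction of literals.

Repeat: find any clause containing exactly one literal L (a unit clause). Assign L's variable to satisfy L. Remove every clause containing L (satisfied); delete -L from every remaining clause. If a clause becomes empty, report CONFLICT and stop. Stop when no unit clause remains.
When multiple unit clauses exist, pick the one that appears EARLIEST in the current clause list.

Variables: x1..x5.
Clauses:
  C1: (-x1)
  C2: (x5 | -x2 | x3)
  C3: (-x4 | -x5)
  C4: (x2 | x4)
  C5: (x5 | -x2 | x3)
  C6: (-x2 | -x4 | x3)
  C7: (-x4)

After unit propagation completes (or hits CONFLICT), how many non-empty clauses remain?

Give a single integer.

unit clause [-1] forces x1=F; simplify:
  satisfied 1 clause(s); 6 remain; assigned so far: [1]
unit clause [-4] forces x4=F; simplify:
  drop 4 from [2, 4] -> [2]
  satisfied 3 clause(s); 3 remain; assigned so far: [1, 4]
unit clause [2] forces x2=T; simplify:
  drop -2 from [5, -2, 3] -> [5, 3]
  drop -2 from [5, -2, 3] -> [5, 3]
  satisfied 1 clause(s); 2 remain; assigned so far: [1, 2, 4]

Answer: 2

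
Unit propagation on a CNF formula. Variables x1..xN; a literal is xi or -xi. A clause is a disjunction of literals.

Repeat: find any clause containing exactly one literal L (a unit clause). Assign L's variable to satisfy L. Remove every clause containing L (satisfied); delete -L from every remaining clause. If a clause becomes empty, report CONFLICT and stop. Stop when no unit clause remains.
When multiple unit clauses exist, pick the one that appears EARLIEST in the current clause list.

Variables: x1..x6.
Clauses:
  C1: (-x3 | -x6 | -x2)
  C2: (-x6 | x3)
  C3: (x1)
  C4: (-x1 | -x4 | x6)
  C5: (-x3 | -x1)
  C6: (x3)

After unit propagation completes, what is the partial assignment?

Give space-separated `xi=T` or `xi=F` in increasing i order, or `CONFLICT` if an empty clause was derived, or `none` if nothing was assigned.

Answer: CONFLICT

Derivation:
unit clause [1] forces x1=T; simplify:
  drop -1 from [-1, -4, 6] -> [-4, 6]
  drop -1 from [-3, -1] -> [-3]
  satisfied 1 clause(s); 5 remain; assigned so far: [1]
unit clause [-3] forces x3=F; simplify:
  drop 3 from [-6, 3] -> [-6]
  drop 3 from [3] -> [] (empty!)
  satisfied 2 clause(s); 3 remain; assigned so far: [1, 3]
CONFLICT (empty clause)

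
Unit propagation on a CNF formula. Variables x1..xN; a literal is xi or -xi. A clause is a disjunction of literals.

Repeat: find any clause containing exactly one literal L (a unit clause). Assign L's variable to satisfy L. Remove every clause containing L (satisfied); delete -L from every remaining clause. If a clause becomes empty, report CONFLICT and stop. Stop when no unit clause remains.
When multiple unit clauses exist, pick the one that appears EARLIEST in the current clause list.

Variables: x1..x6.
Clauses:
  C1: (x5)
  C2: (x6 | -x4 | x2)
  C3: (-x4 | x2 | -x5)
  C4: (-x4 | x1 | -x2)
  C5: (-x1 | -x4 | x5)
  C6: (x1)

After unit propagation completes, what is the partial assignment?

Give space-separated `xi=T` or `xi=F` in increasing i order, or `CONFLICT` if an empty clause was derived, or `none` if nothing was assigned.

Answer: x1=T x5=T

Derivation:
unit clause [5] forces x5=T; simplify:
  drop -5 from [-4, 2, -5] -> [-4, 2]
  satisfied 2 clause(s); 4 remain; assigned so far: [5]
unit clause [1] forces x1=T; simplify:
  satisfied 2 clause(s); 2 remain; assigned so far: [1, 5]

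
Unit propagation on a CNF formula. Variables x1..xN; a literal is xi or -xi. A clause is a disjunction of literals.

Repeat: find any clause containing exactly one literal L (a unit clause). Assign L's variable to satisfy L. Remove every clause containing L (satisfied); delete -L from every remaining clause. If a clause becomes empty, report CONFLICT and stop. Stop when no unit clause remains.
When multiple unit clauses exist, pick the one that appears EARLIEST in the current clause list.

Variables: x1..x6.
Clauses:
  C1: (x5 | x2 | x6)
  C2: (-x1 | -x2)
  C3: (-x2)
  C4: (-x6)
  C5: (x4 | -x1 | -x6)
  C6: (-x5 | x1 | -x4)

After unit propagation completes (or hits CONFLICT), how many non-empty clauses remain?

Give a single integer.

Answer: 1

Derivation:
unit clause [-2] forces x2=F; simplify:
  drop 2 from [5, 2, 6] -> [5, 6]
  satisfied 2 clause(s); 4 remain; assigned so far: [2]
unit clause [-6] forces x6=F; simplify:
  drop 6 from [5, 6] -> [5]
  satisfied 2 clause(s); 2 remain; assigned so far: [2, 6]
unit clause [5] forces x5=T; simplify:
  drop -5 from [-5, 1, -4] -> [1, -4]
  satisfied 1 clause(s); 1 remain; assigned so far: [2, 5, 6]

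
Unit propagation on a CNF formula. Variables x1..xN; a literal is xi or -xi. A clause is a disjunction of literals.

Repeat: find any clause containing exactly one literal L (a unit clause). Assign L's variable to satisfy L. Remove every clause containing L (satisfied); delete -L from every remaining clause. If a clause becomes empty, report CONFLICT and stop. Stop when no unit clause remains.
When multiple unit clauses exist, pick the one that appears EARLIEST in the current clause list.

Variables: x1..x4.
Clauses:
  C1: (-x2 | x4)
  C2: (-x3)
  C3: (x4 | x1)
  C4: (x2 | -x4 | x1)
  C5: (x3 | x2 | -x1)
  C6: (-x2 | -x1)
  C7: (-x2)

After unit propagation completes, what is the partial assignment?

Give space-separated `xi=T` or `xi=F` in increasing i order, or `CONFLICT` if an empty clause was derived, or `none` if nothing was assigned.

Answer: CONFLICT

Derivation:
unit clause [-3] forces x3=F; simplify:
  drop 3 from [3, 2, -1] -> [2, -1]
  satisfied 1 clause(s); 6 remain; assigned so far: [3]
unit clause [-2] forces x2=F; simplify:
  drop 2 from [2, -4, 1] -> [-4, 1]
  drop 2 from [2, -1] -> [-1]
  satisfied 3 clause(s); 3 remain; assigned so far: [2, 3]
unit clause [-1] forces x1=F; simplify:
  drop 1 from [4, 1] -> [4]
  drop 1 from [-4, 1] -> [-4]
  satisfied 1 clause(s); 2 remain; assigned so far: [1, 2, 3]
unit clause [4] forces x4=T; simplify:
  drop -4 from [-4] -> [] (empty!)
  satisfied 1 clause(s); 1 remain; assigned so far: [1, 2, 3, 4]
CONFLICT (empty clause)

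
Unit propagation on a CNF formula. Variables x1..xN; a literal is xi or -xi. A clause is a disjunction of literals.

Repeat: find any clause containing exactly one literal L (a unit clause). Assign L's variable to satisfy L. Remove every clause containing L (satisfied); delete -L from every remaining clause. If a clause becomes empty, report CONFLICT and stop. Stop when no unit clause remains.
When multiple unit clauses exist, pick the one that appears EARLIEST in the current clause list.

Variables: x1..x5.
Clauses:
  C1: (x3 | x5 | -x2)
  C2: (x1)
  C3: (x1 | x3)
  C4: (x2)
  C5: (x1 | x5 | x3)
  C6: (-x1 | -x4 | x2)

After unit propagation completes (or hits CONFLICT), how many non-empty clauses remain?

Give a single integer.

Answer: 1

Derivation:
unit clause [1] forces x1=T; simplify:
  drop -1 from [-1, -4, 2] -> [-4, 2]
  satisfied 3 clause(s); 3 remain; assigned so far: [1]
unit clause [2] forces x2=T; simplify:
  drop -2 from [3, 5, -2] -> [3, 5]
  satisfied 2 clause(s); 1 remain; assigned so far: [1, 2]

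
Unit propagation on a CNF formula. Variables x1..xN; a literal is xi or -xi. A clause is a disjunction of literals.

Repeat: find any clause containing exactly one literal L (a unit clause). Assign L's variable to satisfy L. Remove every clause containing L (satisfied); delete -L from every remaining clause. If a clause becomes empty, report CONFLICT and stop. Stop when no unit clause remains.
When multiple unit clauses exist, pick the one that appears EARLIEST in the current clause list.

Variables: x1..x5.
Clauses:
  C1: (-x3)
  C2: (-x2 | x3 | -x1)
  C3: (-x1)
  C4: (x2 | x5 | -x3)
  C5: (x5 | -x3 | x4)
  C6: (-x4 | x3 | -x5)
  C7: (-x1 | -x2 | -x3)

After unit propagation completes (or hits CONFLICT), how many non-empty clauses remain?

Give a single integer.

unit clause [-3] forces x3=F; simplify:
  drop 3 from [-2, 3, -1] -> [-2, -1]
  drop 3 from [-4, 3, -5] -> [-4, -5]
  satisfied 4 clause(s); 3 remain; assigned so far: [3]
unit clause [-1] forces x1=F; simplify:
  satisfied 2 clause(s); 1 remain; assigned so far: [1, 3]

Answer: 1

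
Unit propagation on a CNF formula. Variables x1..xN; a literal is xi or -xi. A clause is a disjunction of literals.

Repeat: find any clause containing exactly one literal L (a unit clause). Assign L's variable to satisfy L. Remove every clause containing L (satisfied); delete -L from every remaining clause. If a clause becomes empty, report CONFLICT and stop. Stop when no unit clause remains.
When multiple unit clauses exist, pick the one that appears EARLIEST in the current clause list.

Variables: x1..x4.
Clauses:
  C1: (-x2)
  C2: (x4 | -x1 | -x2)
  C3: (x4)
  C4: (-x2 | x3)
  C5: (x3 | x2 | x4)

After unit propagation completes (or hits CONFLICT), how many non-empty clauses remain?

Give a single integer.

unit clause [-2] forces x2=F; simplify:
  drop 2 from [3, 2, 4] -> [3, 4]
  satisfied 3 clause(s); 2 remain; assigned so far: [2]
unit clause [4] forces x4=T; simplify:
  satisfied 2 clause(s); 0 remain; assigned so far: [2, 4]

Answer: 0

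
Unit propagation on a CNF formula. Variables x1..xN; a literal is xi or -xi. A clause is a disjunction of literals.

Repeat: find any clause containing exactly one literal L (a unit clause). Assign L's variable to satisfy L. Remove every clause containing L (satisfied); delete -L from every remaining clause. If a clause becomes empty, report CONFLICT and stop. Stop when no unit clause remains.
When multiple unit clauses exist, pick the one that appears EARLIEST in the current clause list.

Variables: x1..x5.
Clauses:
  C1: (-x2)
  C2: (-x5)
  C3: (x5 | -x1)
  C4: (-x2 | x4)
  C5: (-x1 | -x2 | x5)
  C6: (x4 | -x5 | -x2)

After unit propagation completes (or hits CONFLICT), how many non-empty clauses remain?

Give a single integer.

unit clause [-2] forces x2=F; simplify:
  satisfied 4 clause(s); 2 remain; assigned so far: [2]
unit clause [-5] forces x5=F; simplify:
  drop 5 from [5, -1] -> [-1]
  satisfied 1 clause(s); 1 remain; assigned so far: [2, 5]
unit clause [-1] forces x1=F; simplify:
  satisfied 1 clause(s); 0 remain; assigned so far: [1, 2, 5]

Answer: 0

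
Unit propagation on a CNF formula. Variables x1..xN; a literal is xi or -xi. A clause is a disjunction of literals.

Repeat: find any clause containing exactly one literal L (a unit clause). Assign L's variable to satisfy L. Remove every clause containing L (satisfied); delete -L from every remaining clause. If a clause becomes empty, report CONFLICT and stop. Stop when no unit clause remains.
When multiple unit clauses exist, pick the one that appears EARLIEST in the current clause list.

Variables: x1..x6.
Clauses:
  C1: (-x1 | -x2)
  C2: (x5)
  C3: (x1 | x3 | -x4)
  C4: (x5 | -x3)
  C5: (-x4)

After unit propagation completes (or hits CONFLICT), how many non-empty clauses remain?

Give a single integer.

Answer: 1

Derivation:
unit clause [5] forces x5=T; simplify:
  satisfied 2 clause(s); 3 remain; assigned so far: [5]
unit clause [-4] forces x4=F; simplify:
  satisfied 2 clause(s); 1 remain; assigned so far: [4, 5]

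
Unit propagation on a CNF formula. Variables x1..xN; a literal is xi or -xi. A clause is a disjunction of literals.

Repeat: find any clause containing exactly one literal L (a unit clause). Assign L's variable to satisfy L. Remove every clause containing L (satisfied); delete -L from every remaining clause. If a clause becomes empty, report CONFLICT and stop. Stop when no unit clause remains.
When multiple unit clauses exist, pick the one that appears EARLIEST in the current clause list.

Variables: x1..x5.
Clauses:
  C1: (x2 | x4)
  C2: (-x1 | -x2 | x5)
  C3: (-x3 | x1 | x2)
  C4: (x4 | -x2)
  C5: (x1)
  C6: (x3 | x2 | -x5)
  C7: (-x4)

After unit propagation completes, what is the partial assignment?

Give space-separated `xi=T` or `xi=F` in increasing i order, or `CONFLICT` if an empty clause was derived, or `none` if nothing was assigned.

unit clause [1] forces x1=T; simplify:
  drop -1 from [-1, -2, 5] -> [-2, 5]
  satisfied 2 clause(s); 5 remain; assigned so far: [1]
unit clause [-4] forces x4=F; simplify:
  drop 4 from [2, 4] -> [2]
  drop 4 from [4, -2] -> [-2]
  satisfied 1 clause(s); 4 remain; assigned so far: [1, 4]
unit clause [2] forces x2=T; simplify:
  drop -2 from [-2, 5] -> [5]
  drop -2 from [-2] -> [] (empty!)
  satisfied 2 clause(s); 2 remain; assigned so far: [1, 2, 4]
CONFLICT (empty clause)

Answer: CONFLICT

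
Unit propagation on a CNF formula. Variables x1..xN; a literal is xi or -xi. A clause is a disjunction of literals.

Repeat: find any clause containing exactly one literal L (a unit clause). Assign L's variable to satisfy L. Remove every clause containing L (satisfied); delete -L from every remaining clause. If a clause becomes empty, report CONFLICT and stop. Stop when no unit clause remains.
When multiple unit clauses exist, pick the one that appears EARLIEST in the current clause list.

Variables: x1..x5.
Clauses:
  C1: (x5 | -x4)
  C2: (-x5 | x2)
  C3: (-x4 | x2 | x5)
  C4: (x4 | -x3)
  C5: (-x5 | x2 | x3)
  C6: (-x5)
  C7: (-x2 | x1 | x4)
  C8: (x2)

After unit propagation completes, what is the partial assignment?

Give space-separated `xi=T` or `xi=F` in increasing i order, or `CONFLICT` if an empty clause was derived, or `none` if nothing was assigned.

Answer: x1=T x2=T x3=F x4=F x5=F

Derivation:
unit clause [-5] forces x5=F; simplify:
  drop 5 from [5, -4] -> [-4]
  drop 5 from [-4, 2, 5] -> [-4, 2]
  satisfied 3 clause(s); 5 remain; assigned so far: [5]
unit clause [-4] forces x4=F; simplify:
  drop 4 from [4, -3] -> [-3]
  drop 4 from [-2, 1, 4] -> [-2, 1]
  satisfied 2 clause(s); 3 remain; assigned so far: [4, 5]
unit clause [-3] forces x3=F; simplify:
  satisfied 1 clause(s); 2 remain; assigned so far: [3, 4, 5]
unit clause [2] forces x2=T; simplify:
  drop -2 from [-2, 1] -> [1]
  satisfied 1 clause(s); 1 remain; assigned so far: [2, 3, 4, 5]
unit clause [1] forces x1=T; simplify:
  satisfied 1 clause(s); 0 remain; assigned so far: [1, 2, 3, 4, 5]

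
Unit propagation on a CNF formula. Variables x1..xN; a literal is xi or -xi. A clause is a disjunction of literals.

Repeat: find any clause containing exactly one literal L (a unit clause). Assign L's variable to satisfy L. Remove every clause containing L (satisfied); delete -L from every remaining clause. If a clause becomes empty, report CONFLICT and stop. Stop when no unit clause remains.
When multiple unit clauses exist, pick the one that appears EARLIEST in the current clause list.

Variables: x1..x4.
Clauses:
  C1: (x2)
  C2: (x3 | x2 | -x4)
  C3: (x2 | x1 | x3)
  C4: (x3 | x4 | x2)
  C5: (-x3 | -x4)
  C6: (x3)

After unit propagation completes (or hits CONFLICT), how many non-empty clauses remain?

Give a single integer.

Answer: 0

Derivation:
unit clause [2] forces x2=T; simplify:
  satisfied 4 clause(s); 2 remain; assigned so far: [2]
unit clause [3] forces x3=T; simplify:
  drop -3 from [-3, -4] -> [-4]
  satisfied 1 clause(s); 1 remain; assigned so far: [2, 3]
unit clause [-4] forces x4=F; simplify:
  satisfied 1 clause(s); 0 remain; assigned so far: [2, 3, 4]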